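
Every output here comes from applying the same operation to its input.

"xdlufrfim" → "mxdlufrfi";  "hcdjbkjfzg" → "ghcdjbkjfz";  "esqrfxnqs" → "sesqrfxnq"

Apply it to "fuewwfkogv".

Each output is the input with this applied: move the last character to the front.
"fuewwfkogv" → "vfuewwfkog".

vfuewwfkog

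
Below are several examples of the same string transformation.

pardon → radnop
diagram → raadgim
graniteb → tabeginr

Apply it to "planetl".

What's happening: sort the characters into alphabetical order, then move the last character to the front.
Working it through for "planetl": intermediate "aellnpt", final "taellnp".

taellnp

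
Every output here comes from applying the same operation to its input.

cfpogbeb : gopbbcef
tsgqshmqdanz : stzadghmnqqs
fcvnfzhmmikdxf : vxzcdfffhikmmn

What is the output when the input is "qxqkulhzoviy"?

Each output is the input with this applied: sort the characters into alphabetical order, then move the last 3 characters to the front (rotate right by 3).
On "qxqkulhzoviy": the first step gives "hikloqquvxyz", and the second then gives "xyzhikloqquv".
(Check on "cfpogbeb": → "bbcefgop" → "gopbbcef" ✓)

xyzhikloqquv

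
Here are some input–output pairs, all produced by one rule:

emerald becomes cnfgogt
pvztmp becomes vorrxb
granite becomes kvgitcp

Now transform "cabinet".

pgvecdk

What's happening: shift every letter 2 places forward in the alphabet (wrapping around), then move the last 3 characters to the front (rotate right by 3).
For "cabinet" the result is "pgvecdk".
(Check on "pvztmp": → "rxbvor" → "vorrxb" ✓)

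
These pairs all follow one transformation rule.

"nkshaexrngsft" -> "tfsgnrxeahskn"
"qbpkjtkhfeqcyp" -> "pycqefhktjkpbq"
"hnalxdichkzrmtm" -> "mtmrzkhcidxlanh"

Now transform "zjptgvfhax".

xahfvgtpjz

Rule — reverse the string.
"zjptgvfhax" → "xahfvgtpjz".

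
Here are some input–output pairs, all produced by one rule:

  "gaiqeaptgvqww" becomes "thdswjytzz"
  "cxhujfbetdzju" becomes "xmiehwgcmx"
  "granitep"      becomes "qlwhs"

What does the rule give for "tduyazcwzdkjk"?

bdcfzcgnmn

Each output is the input with this applied: delete the first 3 characters, then shift every letter 3 places forward in the alphabet (wrapping around).
Starting from "tduyazcwzdkjk": after the first operation, "yazcwzdkjk"; after the second, "bdcfzcgnmn".
(Check on "cxhujfbetdzju": → "ujfbetdzju" → "xmiehwgcmx" ✓)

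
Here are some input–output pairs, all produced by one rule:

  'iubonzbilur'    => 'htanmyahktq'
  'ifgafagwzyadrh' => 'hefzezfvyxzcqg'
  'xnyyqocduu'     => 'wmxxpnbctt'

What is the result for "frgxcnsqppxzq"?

In each case the input is transformed by: shift every letter 1 place backward in the alphabet (wrapping around).
Applying that to "frgxcnsqppxzq" gives "eqfwbmrpoowyp".

eqfwbmrpoowyp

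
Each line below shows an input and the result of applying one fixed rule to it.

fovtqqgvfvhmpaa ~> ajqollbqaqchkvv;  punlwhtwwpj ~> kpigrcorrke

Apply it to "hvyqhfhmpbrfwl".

cqtlcachkwmarg

What's happening: shift every letter 5 places backward in the alphabet (wrapping around).
So "hvyqhfhmpbrfwl" becomes "cqtlcachkwmarg".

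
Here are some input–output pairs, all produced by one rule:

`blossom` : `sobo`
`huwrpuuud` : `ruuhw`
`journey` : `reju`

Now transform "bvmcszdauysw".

czaywv

What's happening: move the first 3 characters to the end (rotate left by 3), then keep every other character starting from the first (positions 1st, 3rd, 5th, ...).
For "bvmcszdauysw", step one produces "cszdauyswbvm"; step two turns that into "czaywv".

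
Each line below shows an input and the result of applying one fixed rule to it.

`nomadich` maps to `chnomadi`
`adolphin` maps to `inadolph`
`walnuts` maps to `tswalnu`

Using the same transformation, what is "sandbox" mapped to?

The pattern: move the last 2 characters to the front (rotate right by 2).
"sandbox" → "oxsandb".

oxsandb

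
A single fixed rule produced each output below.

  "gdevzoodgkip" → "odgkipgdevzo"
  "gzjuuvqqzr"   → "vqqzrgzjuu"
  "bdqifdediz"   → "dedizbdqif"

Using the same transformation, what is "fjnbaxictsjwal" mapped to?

The rule is to swap the front and back halves of the string.
Doing the same to "fjnbaxictsjwal": "ctsjwalfjnbaxi".

ctsjwalfjnbaxi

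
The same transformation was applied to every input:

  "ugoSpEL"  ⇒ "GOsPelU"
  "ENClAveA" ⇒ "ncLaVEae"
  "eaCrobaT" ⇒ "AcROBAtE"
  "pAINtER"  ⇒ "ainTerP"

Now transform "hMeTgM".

mEtGmH

Each output is the input with this applied: flip the case of every letter, then move the first character to the end.
Applying both steps to "hMeTgM": "HmEtGm", then "mEtGmH".
(Check on "pAINtER": → "PainTer" → "ainTerP" ✓)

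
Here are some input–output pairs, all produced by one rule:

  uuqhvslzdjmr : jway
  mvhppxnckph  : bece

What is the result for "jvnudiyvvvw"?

yjnk

The rule is to shift every letter 11 places backward in the alphabet (wrapping around), then keep one character in every 3, starting at position 1 (positions 1st, 4th, 7th, ...).
On "jvnudiyvvvw": the first step gives "ykcjsxnkkkl", and the second then gives "yjnk".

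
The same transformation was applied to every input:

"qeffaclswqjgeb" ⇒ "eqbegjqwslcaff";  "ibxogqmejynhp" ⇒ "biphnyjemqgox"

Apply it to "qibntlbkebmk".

iqkmbekbltnb

The rule is to move the first 2 characters to the end (rotate left by 2), then reverse the string.
"qibntlbkebmk" → "iqkmbekbltnb".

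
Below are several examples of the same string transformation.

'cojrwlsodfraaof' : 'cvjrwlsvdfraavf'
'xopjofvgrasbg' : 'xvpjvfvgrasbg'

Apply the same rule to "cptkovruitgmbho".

Each output is the input with this applied: replace every "o" with "v".
For "cptkovruitgmbho" the result is "cptkvvruitgmbhv".

cptkvvruitgmbhv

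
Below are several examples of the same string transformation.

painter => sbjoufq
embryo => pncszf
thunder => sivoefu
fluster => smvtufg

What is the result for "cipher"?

The rule is to swap the first and last characters, then shift every letter 1 place forward in the alphabet (wrapping around).
"cipher" → "riphec" → "sjqifd".

sjqifd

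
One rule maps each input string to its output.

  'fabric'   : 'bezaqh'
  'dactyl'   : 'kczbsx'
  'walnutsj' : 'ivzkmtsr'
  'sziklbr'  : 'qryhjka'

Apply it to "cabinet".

sbzahmd

Each output is the input with this applied: shift every letter 1 place backward in the alphabet (wrapping around), then move the last character to the front.
Applying both steps to "cabinet": "bzahmds", then "sbzahmd".
(Check on "dactyl": → "czbsxk" → "kczbsx" ✓)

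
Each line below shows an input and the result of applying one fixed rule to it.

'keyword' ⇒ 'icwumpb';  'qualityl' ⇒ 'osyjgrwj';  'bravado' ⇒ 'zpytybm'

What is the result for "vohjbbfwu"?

In each case the input is transformed by: shift every letter 2 places backward in the alphabet (wrapping around).
Applying that to "vohjbbfwu" gives "tmfhzzdus".

tmfhzzdus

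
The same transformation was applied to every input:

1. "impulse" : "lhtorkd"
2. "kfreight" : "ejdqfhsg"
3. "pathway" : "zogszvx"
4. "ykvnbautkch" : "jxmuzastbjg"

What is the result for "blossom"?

karnnrl

Rule — swap each adjacent pair of characters (1↔2, 3↔4, ...), then shift every letter 1 place backward in the alphabet (wrapping around).
"blossom" → "lbsoosm" → "karnnrl".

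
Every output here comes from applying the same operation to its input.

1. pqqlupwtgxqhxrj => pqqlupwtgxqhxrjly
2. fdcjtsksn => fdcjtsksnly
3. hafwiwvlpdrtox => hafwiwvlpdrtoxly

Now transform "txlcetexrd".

What's happening: append "ly".
Doing the same to "txlcetexrd": "txlcetexrdly".

txlcetexrdly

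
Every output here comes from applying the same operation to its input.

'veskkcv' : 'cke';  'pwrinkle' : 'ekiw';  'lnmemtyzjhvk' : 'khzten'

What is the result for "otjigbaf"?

fbit

Looking at the pairs, the operation is to keep every other character starting from the second (positions 2nd, 4th, 6th, ...), then reverse the string.
On "otjigbaf": the first step gives "tibf", and the second then gives "fbit".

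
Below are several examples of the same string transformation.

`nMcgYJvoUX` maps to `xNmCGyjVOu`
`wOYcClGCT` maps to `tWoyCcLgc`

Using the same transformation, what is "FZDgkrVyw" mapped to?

WfzdGKRvY

In each case the input is transformed by: move the last character to the front, then flip the case of every letter.
Working it through for "FZDgkrVyw": intermediate "wFZDgkrVy", final "WfzdGKRvY".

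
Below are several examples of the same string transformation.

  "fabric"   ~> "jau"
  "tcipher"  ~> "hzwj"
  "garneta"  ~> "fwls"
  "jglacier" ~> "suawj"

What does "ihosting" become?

klafy

Each output is the input with this applied: shift every letter 8 places backward in the alphabet (wrapping around), then delete the first 3 characters.
"ihosting" → "azgklafy" → "klafy".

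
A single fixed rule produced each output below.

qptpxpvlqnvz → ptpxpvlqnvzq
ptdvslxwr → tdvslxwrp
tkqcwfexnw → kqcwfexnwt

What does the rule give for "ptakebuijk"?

takebuijkp

Rule — move the first character to the end.
Doing the same to "ptakebuijk": "takebuijkp".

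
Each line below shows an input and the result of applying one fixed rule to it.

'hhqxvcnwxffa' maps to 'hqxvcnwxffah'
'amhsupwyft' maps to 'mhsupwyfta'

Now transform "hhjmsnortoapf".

hjmsnortoapfh

Looking at the pairs, the operation is to move the first character to the end.
Applying that to "hhjmsnortoapf" gives "hjmsnortoapfh".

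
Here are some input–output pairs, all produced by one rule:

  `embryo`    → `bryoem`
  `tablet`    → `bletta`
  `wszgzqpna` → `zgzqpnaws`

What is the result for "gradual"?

In each case the input is transformed by: move the first 2 characters to the end (rotate left by 2).
For "gradual" the result is "adualgr".

adualgr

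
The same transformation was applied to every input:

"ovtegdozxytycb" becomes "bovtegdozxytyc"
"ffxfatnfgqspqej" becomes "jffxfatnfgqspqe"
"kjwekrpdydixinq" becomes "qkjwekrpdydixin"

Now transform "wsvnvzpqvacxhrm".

The pattern: move the last character to the front.
Doing the same to "wsvnvzpqvacxhrm": "mwsvnvzpqvacxhr".

mwsvnvzpqvacxhr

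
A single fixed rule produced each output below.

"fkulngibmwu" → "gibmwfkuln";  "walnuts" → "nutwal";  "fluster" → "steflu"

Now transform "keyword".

workey

The rule is to delete the last character, then swap the front and back halves of the string.
"keyword" → "keywor" → "workey".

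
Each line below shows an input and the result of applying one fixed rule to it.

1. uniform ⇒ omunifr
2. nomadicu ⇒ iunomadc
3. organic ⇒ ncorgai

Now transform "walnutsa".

tawalnus

The rule is to move the last 2 characters to the front (rotate right by 2), then swap the first and last characters.
"walnutsa" → "sawalnut" → "tawalnus".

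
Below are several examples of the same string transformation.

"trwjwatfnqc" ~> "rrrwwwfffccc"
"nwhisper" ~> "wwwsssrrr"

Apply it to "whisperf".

In each case the input is transformed by: keep one character in every 3, starting at position 2 (positions 2nd, 5th, 8th, ...), then repeat every character 3 times.
For "whisperf" the result is "hhhpppfff".

hhhpppfff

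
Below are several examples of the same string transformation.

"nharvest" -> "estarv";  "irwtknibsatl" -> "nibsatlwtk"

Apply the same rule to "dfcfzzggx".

What's happening: delete the first 2 characters, then move the first 3 characters to the end (rotate left by 3).
"dfcfzzggx" → "cfzzggx" → "zggxcfz".

zggxcfz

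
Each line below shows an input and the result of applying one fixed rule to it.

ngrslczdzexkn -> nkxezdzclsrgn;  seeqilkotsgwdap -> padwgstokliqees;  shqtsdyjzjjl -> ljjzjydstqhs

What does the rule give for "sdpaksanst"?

tsnaskapds

In each case the input is transformed by: reverse the string.
So "sdpaksanst" becomes "tsnaskapds".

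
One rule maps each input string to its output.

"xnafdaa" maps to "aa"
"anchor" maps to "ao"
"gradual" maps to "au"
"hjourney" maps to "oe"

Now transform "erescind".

Each output is the input with this applied: keep every other character starting from the first (positions 1st, 3rd, 5th, ...), then keep only the vowels.
Working it through for "erescind": intermediate "eecn", final "ee".

ee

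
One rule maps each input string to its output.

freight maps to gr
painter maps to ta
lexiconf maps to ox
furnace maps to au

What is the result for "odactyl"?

td

The transformation: reverse the string, then keep one character in every 3, starting at position 3 (positions 3rd, 6th, 9th, ...).
For "odactyl", step one produces "lytcado"; step two turns that into "td".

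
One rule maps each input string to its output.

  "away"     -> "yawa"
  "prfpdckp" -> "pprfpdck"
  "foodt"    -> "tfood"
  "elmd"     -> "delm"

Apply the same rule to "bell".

In each case the input is transformed by: move the last character to the front.
On "bell" that produces "lbel".

lbel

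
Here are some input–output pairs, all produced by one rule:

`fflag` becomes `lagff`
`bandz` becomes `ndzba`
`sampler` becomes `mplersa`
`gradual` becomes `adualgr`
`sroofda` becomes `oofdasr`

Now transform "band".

ndba

The rule is to move the first 2 characters to the end (rotate left by 2).
Doing the same to "band": "ndba".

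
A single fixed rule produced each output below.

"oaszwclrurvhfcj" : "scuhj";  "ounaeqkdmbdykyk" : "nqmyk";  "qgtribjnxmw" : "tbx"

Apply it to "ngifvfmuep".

ife

The pattern: keep one character in every 3, starting at position 3 (positions 3rd, 6th, 9th, ...).
On "ngifvfmuep" that produces "ife".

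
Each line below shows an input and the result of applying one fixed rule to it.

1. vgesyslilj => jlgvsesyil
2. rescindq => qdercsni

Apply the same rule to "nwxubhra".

What's happening: move the last 2 characters to the front (rotate right by 2), then swap each adjacent pair of characters (1↔2, 3↔4, ...).
Applying both steps to "nwxubhra": "ranwxubh", then "arwnuxhb".

arwnuxhb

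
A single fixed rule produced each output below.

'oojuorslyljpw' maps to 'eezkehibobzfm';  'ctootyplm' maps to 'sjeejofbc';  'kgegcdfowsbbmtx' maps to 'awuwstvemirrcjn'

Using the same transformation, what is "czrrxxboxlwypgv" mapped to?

Rule — shift every letter 10 places backward in the alphabet (wrapping around).
For "czrrxxboxlwypgv" the result is "sphhnnrenbmofwl".

sphhnnrenbmofwl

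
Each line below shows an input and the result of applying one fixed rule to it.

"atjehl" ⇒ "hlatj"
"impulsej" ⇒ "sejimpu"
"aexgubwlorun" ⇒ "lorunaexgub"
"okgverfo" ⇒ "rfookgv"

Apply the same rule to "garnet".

The transformation: swap the front and back halves of the string, then delete the first character.
For "garnet", step one produces "netgar"; step two turns that into "etgar".
(Check on "aexgubwlorun": → "wlorunaexgub" → "lorunaexgub" ✓)

etgar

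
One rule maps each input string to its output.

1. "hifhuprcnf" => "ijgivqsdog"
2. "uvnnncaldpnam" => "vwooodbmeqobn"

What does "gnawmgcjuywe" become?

hobxnhdkvzxf

What's happening: shift every letter 1 place forward in the alphabet (wrapping around).
Applying that to "gnawmgcjuywe" gives "hobxnhdkvzxf".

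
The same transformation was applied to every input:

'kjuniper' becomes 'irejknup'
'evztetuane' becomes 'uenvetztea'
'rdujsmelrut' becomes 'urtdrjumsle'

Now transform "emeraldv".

avdmerel

The transformation: swap each adjacent pair of characters (1↔2, 3↔4, ...), then move the last 3 characters to the front (rotate right by 3).
For "emeraldv", step one produces "merelavd"; step two turns that into "avdmerel".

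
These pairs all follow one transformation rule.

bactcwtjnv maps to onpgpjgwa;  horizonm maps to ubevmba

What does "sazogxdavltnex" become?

Rule — delete the last character, then shift every letter 13 places forward in the alphabet (wrapping around) — i.e. ROT13.
"sazogxdavltnex" → "sazogxdavltne" → "fnmbtkqniygar".
(Check on "horizonm": → "horizon" → "ubevmba" ✓)

fnmbtkqniygar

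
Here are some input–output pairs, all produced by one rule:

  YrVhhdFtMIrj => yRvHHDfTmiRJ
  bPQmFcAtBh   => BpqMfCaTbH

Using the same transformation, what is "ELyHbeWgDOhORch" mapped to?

elYhBEwGdoHorCH

The pattern: flip the case of every letter.
Doing the same to "ELyHbeWgDOhORch": "elYhBEwGdoHorCH".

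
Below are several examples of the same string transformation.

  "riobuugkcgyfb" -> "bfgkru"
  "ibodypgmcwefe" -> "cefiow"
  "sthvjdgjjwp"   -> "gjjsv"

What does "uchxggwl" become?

ghux

The rule is to sort the characters into alphabetical order, then keep every other character starting from the second (positions 2nd, 4th, 6th, ...).
"uchxggwl" → "cgghluwx" → "ghux".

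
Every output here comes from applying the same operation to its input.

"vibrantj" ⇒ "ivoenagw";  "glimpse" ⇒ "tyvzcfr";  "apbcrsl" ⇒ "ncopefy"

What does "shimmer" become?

fuvzzre

The rule is to shift every letter 13 places forward in the alphabet (wrapping around) — i.e. ROT13.
Applying that to "shimmer" gives "fuvzzre".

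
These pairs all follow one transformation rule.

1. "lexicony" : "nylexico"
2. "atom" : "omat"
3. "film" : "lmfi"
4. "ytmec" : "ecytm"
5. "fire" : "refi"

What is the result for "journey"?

The transformation: move the last 2 characters to the front (rotate right by 2).
On "journey" that produces "eyjourn".

eyjourn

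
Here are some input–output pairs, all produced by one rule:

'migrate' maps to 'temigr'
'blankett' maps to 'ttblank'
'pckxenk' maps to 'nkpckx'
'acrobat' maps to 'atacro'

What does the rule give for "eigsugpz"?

pzeigsu

The transformation: move the last 2 characters to the front (rotate right by 2), then delete the last character.
On "eigsugpz": the first step gives "pzeigsug", and the second then gives "pzeigsu".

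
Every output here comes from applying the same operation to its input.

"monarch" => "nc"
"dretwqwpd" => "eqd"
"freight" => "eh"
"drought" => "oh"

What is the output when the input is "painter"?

ie

The rule is to keep one character in every 3, starting at position 3 (positions 3rd, 6th, 9th, ...).
Doing the same to "painter": "ie".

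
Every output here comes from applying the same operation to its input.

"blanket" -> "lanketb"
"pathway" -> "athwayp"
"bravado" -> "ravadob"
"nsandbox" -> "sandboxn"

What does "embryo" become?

In each case the input is transformed by: move the first character to the end.
Doing the same to "embryo": "mbryoe".

mbryoe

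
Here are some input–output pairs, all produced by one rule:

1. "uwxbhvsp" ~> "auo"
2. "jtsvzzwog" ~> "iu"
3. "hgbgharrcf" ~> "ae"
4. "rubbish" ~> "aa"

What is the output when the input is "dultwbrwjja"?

aii

In each case the input is transformed by: shift every letter 1 place backward in the alphabet (wrapping around), then keep only the vowels.
Applying both steps to "dultwbrwjja": "ctksvaqviiz", then "aii".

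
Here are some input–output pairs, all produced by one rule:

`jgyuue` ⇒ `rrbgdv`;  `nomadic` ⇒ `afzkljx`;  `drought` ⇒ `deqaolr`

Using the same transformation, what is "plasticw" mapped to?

fztmixpq

Each output is the input with this applied: shift every letter 3 places backward in the alphabet (wrapping around), then move the last 3 characters to the front (rotate right by 3).
So "plasticw" becomes "fztmixpq".
(Check on "nomadic": → "kljxafz" → "afzkljx" ✓)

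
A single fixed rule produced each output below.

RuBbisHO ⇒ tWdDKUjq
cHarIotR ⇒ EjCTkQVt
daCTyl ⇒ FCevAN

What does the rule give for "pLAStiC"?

RncuVKe

The rule is to flip the case of every letter, then shift every letter 2 places forward in the alphabet (wrapping around).
On "pLAStiC": the first step gives "PlasTIc", and the second then gives "RncuVKe".
(Check on "cHarIotR": → "ChARiOTr" → "EjCTkQVt" ✓)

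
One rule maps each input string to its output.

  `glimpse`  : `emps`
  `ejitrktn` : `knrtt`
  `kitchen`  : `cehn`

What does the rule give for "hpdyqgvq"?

gqqvy

In each case the input is transformed by: delete the first 3 characters, then sort the characters into alphabetical order.
Applying both steps to "hpdyqgvq": "yqgvq", then "gqqvy".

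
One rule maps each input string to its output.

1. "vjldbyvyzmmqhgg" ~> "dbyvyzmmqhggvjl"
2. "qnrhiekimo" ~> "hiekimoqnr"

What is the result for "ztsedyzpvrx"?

Each output is the input with this applied: move the first 3 characters to the end (rotate left by 3).
So "ztsedyzpvrx" becomes "edyzpvrxzts".

edyzpvrxzts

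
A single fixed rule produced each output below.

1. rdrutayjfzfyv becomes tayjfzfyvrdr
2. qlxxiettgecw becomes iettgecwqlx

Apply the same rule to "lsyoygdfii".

The rule is to move the first 3 characters to the end (rotate left by 3), then delete the first character.
Working it through for "lsyoygdfii": intermediate "oygdfiilsy", final "ygdfiilsy".

ygdfiilsy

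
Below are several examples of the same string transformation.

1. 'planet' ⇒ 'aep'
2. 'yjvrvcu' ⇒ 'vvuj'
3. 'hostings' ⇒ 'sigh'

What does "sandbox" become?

Rule — move the first 2 characters to the end (rotate left by 2), then keep every other character starting from the first (positions 1st, 3rd, 5th, ...).
For "sandbox" the result is "nbxa".
(Check on "hostings": → "stingsho" → "sigh" ✓)

nbxa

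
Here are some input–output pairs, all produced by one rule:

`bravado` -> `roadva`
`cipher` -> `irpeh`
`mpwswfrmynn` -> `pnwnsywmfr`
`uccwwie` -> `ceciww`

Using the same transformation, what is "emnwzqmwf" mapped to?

Rule — delete the first character, then take characters alternately from the front and the back (1st, last, 2nd, 2nd-last, ...).
On "emnwzqmwf" that produces "mfnwwmzq".

mfnwwmzq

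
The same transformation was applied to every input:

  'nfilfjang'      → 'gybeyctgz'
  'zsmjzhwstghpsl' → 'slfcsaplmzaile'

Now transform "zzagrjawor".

sstzkctphk

The rule is to shift every letter 7 places backward in the alphabet (wrapping around).
"zzagrjawor" → "sstzkctphk".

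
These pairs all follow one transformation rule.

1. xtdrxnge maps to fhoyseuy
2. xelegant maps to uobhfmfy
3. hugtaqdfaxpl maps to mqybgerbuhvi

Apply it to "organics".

tdjobhsp

Looking at the pairs, the operation is to reverse the string, then shift every letter 1 place forward in the alphabet (wrapping around).
On "organics": the first step gives "scinagro", and the second then gives "tdjobhsp".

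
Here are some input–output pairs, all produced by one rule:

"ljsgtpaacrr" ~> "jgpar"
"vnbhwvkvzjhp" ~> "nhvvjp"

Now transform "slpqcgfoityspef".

Rule — keep every other character starting from the second (positions 2nd, 4th, 6th, ...).
Doing the same to "slpqcgfoityspef": "lqgotse".

lqgotse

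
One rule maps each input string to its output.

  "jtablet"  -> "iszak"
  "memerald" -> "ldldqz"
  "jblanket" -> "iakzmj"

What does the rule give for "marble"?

lzqa

In each case the input is transformed by: shift every letter 1 place backward in the alphabet (wrapping around), then delete the last 2 characters.
For "marble", step one produces "lzqakd"; step two turns that into "lzqa".
(Check on "jblanket": → "iakzmjds" → "iakzmj" ✓)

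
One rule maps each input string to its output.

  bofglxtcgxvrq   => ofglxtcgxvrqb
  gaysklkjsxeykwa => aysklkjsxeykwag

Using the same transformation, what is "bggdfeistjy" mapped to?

ggdfeistjyb

The transformation: move the first character to the end.
"bggdfeistjy" → "ggdfeistjyb".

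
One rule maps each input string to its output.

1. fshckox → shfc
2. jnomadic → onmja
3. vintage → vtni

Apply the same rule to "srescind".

ssrec

The transformation: delete the last 3 characters, then sort the characters into reverse alphabetical order.
Working it through for "srescind": intermediate "sresc", final "ssrec".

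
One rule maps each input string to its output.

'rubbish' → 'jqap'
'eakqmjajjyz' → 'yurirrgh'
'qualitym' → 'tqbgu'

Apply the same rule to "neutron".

In each case the input is transformed by: delete the first 3 characters, then shift every letter 8 places forward in the alphabet (wrapping around).
On "neutron" that produces "bzwv".

bzwv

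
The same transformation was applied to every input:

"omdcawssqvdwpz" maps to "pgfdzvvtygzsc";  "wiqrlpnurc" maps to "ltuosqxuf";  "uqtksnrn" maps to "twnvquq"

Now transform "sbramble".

Rule — delete the first character, then shift every letter 3 places forward in the alphabet (wrapping around).
Working it through for "sbramble": intermediate "bramble", final "eudpeoh".

eudpeoh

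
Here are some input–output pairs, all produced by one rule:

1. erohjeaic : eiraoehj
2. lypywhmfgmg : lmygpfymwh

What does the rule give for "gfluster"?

Each output is the input with this applied: delete the last character, then take characters alternately from the front and the back (1st, last, 2nd, 2nd-last, ...).
Applying both steps to "gfluster": "gfluste", then "geftlsu".

geftlsu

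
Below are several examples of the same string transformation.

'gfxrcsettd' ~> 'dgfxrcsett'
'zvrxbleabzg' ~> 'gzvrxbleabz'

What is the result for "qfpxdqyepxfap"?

The pattern: move the last character to the front.
On "qfpxdqyepxfap" that produces "pqfpxdqyepxfa".

pqfpxdqyepxfa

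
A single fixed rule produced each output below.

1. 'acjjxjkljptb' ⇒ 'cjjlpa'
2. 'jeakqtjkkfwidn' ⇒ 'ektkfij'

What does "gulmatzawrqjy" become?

Rule — swap the first and last characters, then keep every other character starting from the second (positions 2nd, 4th, 6th, ...).
Starting from "gulmatzawrqjy": after the first operation, "yulmatzawrqjg"; after the second, "umtarj".

umtarj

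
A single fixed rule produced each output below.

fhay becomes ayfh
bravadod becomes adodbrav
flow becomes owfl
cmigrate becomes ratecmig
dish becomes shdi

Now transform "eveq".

The pattern: swap the front and back halves of the string.
On "eveq" that produces "eqev".

eqev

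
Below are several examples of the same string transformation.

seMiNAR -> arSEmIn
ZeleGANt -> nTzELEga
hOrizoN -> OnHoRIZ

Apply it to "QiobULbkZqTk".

What's happening: move the last 2 characters to the front (rotate right by 2), then flip the case of every letter.
On "QiobULbkZqTk": the first step gives "TkQiobULbkZq", and the second then gives "tKqIOBulBKzQ".
(Check on "seMiNAR": → "ARseMiN" → "arSEmIn" ✓)

tKqIOBulBKzQ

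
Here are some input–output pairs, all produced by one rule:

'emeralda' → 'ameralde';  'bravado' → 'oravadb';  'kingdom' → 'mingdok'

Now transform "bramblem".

The pattern: swap the first and last characters.
"bramblem" → "mrambleb".

mrambleb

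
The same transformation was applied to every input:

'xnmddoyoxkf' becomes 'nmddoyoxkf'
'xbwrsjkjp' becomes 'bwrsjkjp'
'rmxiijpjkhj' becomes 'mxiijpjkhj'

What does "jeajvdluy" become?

eajvdluy

The transformation: delete the first character.
Applying that to "jeajvdluy" gives "eajvdluy".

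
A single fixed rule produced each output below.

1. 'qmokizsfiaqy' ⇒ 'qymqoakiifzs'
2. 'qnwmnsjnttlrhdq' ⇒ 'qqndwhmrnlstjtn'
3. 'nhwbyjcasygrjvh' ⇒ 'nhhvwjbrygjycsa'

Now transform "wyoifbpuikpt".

The rule is to take characters alternately from the front and the back (1st, last, 2nd, 2nd-last, ...).
Applying that to "wyoifbpuikpt" gives "wtypokiifubp".

wtypokiifubp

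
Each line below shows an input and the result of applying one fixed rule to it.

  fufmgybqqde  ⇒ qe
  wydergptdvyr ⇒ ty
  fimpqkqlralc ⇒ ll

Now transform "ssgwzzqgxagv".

In each case the input is transformed by: keep one character in every 3, starting at position 2 (positions 2nd, 5th, 8th, ...), then keep only the last 2 characters.
Applying both steps to "ssgwzzqgxagv": "szgg", then "gg".

gg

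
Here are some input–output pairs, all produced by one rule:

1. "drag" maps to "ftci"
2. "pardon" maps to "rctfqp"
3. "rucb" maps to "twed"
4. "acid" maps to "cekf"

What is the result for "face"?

Each output is the input with this applied: shift every letter 2 places forward in the alphabet (wrapping around).
Doing the same to "face": "hceg".

hceg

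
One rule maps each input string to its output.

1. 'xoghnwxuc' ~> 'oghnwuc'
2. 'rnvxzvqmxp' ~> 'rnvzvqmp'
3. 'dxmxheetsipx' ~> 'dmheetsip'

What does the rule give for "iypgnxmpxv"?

iypgnmpv

The transformation: remove every "x".
On "iypgnxmpxv" that produces "iypgnmpv".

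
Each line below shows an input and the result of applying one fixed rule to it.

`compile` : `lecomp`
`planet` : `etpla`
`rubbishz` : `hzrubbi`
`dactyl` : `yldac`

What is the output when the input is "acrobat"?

atacro

Rule — move the last 3 characters to the front (rotate right by 3), then delete the first character.
"acrobat" → "batacro" → "atacro".
(Check on "compile": → "ilecomp" → "lecomp" ✓)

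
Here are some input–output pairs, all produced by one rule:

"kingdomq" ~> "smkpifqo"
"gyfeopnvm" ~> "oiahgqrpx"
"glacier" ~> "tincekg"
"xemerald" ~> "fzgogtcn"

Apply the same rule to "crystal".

Rule — move the last character to the front, then shift every letter 2 places forward in the alphabet (wrapping around).
Applying both steps to "crystal": "lcrysta", then "netauvc".
(Check on "glacier": → "rglacie" → "tincekg" ✓)

netauvc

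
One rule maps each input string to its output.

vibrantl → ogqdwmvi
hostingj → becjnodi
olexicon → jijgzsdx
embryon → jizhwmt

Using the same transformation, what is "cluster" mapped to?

zmxgpno

Looking at the pairs, the operation is to shift every letter 5 places backward in the alphabet (wrapping around), then move the last 2 characters to the front (rotate right by 2).
Applying both steps to "cluster": "xgpnozm", then "zmxgpno".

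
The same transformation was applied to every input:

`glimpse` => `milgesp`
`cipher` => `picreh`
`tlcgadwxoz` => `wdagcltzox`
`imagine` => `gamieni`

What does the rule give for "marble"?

Each output is the input with this applied: reverse the string, then move the first 3 characters to the end (rotate left by 3).
Working it through for "marble": intermediate "elbram", final "ramelb".
(Check on "imagine": → "enigami" → "gamieni" ✓)

ramelb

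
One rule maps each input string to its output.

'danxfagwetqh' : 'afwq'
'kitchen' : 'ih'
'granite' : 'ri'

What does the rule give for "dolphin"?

What's happening: keep one character in every 3, starting at position 2 (positions 2nd, 5th, 8th, ...).
So "dolphin" becomes "oh".

oh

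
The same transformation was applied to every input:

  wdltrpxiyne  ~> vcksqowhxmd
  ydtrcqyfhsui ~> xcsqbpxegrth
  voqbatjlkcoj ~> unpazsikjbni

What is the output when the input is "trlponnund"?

In each case the input is transformed by: shift every letter 1 place backward in the alphabet (wrapping around).
For "trlponnund" the result is "sqkonmmtmc".

sqkonmmtmc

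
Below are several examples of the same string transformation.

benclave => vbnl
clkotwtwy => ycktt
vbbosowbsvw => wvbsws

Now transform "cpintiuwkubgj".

Rule — keep every other character starting from the first (positions 1st, 3rd, 5th, ...), then move the last character to the front.
"cpintiuwkubgj" → "citukbj" → "jcitukb".

jcitukb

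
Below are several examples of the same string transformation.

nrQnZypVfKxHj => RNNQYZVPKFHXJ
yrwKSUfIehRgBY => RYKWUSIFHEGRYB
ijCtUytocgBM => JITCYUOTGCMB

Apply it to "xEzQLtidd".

EXQZTLDID

The pattern: swap each adjacent pair of characters (1↔2, 3↔4, ...), then convert every letter to uppercase.
For "xEzQLtidd", step one produces "ExQztLdid"; step two turns that into "EXQZTLDID".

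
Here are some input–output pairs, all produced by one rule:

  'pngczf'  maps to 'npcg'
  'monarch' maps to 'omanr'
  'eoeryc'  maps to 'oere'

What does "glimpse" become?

The transformation: delete the last 2 characters, then swap each adjacent pair of characters (1↔2, 3↔4, ...).
Starting from "glimpse": after the first operation, "glimp"; after the second, "lgmip".

lgmip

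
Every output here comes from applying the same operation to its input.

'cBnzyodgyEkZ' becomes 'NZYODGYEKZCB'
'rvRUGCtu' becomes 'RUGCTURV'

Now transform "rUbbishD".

BBISHDRU

What's happening: move the first 2 characters to the end (rotate left by 2), then convert every letter to uppercase.
Applying both steps to "rUbbishD": "bbishDrU", then "BBISHDRU".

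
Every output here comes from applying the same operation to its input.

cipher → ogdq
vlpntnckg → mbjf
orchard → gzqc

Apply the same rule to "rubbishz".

hrgy

What's happening: shift every letter 1 place backward in the alphabet (wrapping around), then keep only the last 4 characters.
On "rubbishz": the first step gives "qtaahrgy", and the second then gives "hrgy".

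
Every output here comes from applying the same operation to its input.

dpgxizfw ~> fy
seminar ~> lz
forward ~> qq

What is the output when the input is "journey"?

The pattern: keep one character in every 3, starting at position 3 (positions 3rd, 6th, 9th, ...), then shift every letter 1 place backward in the alphabet (wrapping around).
"journey" → "ue" → "td".

td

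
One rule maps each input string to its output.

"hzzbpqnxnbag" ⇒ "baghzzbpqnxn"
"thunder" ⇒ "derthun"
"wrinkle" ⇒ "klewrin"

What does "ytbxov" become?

xovytb

The rule is to move the last 3 characters to the front (rotate right by 3).
So "ytbxov" becomes "xovytb".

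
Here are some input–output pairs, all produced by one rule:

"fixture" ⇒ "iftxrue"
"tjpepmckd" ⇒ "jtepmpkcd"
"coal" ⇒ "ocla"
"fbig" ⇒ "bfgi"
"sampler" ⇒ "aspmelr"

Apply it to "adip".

dapi

Rule — swap each adjacent pair of characters (1↔2, 3↔4, ...).
Applying that to "adip" gives "dapi".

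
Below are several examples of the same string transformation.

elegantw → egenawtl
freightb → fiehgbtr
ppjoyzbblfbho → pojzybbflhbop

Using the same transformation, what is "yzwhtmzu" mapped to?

yhwmtuzz

The transformation: swap each adjacent pair of characters (1↔2, 3↔4, ...), then move the first character to the end.
"yzwhtmzu" → "zyhwmtuz" → "yhwmtuzz".
(Check on "freightb": → "rfiehgbt" → "fiehgbtr" ✓)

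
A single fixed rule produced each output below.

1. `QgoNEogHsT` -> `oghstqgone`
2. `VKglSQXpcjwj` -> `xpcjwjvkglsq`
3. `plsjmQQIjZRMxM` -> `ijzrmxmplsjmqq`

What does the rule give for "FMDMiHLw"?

In each case the input is transformed by: swap the front and back halves of the string, then convert every letter to lowercase.
Applying both steps to "FMDMiHLw": "iHLwFMDM", then "ihlwfmdm".
(Check on "QgoNEogHsT": → "ogHsTQgoNE" → "oghstqgone" ✓)

ihlwfmdm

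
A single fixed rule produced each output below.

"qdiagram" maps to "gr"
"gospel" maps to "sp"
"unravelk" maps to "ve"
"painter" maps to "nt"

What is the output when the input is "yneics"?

The pattern: move the last 2 characters to the front (rotate right by 2), then keep only the last 2 characters.
Applying both steps to "yneics": "csynei", then "ei".

ei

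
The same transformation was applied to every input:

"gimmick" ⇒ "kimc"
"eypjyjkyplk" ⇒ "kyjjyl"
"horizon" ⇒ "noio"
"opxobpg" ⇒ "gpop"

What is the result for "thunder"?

rhne

The transformation: move the last character to the front, then keep every other character starting from the first (positions 1st, 3rd, 5th, ...).
Applying both steps to "thunder": "rthunde", then "rhne".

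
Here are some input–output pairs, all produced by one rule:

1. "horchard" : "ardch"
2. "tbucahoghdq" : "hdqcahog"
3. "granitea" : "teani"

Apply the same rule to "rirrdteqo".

Each output is the input with this applied: delete the first 3 characters, then move the last 3 characters to the front (rotate right by 3).
Applying that to "rirrdteqo" gives "eqordt".
(Check on "horchard": → "chard" → "ardch" ✓)

eqordt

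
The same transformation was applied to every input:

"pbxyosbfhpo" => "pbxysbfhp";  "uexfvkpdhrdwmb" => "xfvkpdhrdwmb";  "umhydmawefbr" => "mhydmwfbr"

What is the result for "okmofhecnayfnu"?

kmfhcnyfn

What's happening: remove every vowel.
Doing the same to "okmofhecnayfnu": "kmfhcnyfn".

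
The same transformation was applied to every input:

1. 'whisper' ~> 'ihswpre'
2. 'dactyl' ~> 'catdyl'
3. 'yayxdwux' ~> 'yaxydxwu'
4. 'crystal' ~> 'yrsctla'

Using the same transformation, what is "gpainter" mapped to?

The transformation: move the first 2 characters to the end (rotate left by 2), then take characters alternately from the front and the back (1st, last, 2nd, 2nd-last, ...).
On "gpainter": the first step gives "aintergp", and the second then gives "apignrte".

apignrte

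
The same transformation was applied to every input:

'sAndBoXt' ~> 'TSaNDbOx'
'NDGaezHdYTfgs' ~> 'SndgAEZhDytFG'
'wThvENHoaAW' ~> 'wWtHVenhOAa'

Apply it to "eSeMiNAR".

Looking at the pairs, the operation is to flip the case of every letter, then move the last character to the front.
On "eSeMiNAR" that produces "rEsEmIna".

rEsEmIna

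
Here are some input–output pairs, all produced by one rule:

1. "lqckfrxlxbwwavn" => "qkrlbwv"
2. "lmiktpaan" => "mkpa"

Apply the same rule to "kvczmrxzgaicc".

The rule is to keep every other character starting from the second (positions 2nd, 4th, 6th, ...).
"kvczmrxzgaicc" → "vzrzac".

vzrzac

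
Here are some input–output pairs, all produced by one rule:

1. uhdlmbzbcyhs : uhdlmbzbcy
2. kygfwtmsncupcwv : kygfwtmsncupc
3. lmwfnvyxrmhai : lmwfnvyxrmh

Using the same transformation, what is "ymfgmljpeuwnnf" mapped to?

In each case the input is transformed by: delete the last 2 characters.
Doing the same to "ymfgmljpeuwnnf": "ymfgmljpeuwn".

ymfgmljpeuwn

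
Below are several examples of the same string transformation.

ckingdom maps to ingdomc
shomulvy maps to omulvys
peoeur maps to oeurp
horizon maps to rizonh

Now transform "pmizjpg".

In each case the input is transformed by: move the first character to the end, then delete the first character.
On "pmizjpg": the first step gives "mizjpgp", and the second then gives "izjpgp".

izjpgp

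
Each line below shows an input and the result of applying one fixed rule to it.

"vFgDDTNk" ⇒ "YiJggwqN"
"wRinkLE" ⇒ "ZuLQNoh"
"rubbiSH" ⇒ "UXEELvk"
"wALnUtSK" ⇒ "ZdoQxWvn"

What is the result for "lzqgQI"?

Rule — flip the case of every letter, then shift every letter 3 places forward in the alphabet (wrapping around).
Working it through for "lzqgQI": intermediate "LZQGqi", final "OCTJtl".

OCTJtl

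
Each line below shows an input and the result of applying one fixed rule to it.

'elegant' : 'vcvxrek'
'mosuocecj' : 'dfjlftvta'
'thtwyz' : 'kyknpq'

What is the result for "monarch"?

dferity

Each output is the input with this applied: shift every letter 9 places backward in the alphabet (wrapping around).
For "monarch" the result is "dferity".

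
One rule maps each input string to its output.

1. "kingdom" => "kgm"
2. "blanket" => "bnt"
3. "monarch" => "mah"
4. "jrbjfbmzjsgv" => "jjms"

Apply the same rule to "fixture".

In each case the input is transformed by: keep one character in every 3, starting at position 1 (positions 1st, 4th, 7th, ...).
So "fixture" becomes "fte".

fte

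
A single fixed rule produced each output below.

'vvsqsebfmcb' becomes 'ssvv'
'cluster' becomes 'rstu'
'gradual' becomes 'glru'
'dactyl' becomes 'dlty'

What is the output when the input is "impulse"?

The pattern: sort the characters into alphabetical order, then keep only the last 4 characters.
For "impulse", step one produces "eilmpsu"; step two turns that into "mpsu".

mpsu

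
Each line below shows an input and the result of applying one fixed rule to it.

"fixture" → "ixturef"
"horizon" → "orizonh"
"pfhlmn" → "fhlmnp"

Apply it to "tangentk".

angentkt

The transformation: move the first character to the end.
Doing the same to "tangentk": "angentkt".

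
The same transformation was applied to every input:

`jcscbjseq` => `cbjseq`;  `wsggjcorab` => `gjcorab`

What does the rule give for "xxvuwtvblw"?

uwtvblw

What's happening: delete the first 3 characters.
Doing the same to "xxvuwtvblw": "uwtvblw".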